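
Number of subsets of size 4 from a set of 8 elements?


C(n,k) = n! / (k!(n-k)!)
C(8,4) = 8! / (4!4!)
= 70

C(8,4) = 70


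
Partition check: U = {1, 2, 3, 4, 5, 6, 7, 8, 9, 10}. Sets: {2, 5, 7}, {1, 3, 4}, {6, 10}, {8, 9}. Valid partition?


A partition requires: (1) non-empty parts, (2) pairwise disjoint, (3) union = U
Parts: {2, 5, 7}, {1, 3, 4}, {6, 10}, {8, 9}
Union of parts: {1, 2, 3, 4, 5, 6, 7, 8, 9, 10}
U = {1, 2, 3, 4, 5, 6, 7, 8, 9, 10}
All non-empty? True
Pairwise disjoint? True
Covers U? True

Yes, valid partition


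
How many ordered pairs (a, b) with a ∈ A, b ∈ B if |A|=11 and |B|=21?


|A × B| = |A| × |B|
= 11 × 21
= 231

|A × B| = 231


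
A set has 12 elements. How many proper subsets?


Total subsets = 2^n = 2^12 = 4096
Proper subsets exclude the set itself: 2^n - 1
= 4096 - 1
= 4095

Number of proper subsets = 4095


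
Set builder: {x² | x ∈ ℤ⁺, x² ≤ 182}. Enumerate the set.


Checking each candidate:
Condition: positive perfect squares ≤ 182
Result = {1, 4, 9, 16, 25, 36, 49, 64, 81, 100, 121, 144, 169}

{1, 4, 9, 16, 25, 36, 49, 64, 81, 100, 121, 144, 169}


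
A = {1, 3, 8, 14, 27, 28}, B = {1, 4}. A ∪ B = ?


A ∪ B = all elements in A or B (or both)
A = {1, 3, 8, 14, 27, 28}
B = {1, 4}
A ∪ B = {1, 3, 4, 8, 14, 27, 28}

A ∪ B = {1, 3, 4, 8, 14, 27, 28}


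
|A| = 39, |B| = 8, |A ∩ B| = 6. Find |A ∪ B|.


|A ∪ B| = |A| + |B| - |A ∩ B|
= 39 + 8 - 6
= 41

|A ∪ B| = 41


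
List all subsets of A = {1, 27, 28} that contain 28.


A subset of A contains 28 iff the remaining 2 elements form any subset of A \ {28}.
Count: 2^(n-1) = 2^2 = 4
Subsets containing 28: {28}, {1, 28}, {27, 28}, {1, 27, 28}

Subsets containing 28 (4 total): {28}, {1, 28}, {27, 28}, {1, 27, 28}


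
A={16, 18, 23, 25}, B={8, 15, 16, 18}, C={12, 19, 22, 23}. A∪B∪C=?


A ∪ B = {8, 15, 16, 18, 23, 25}
(A ∪ B) ∪ C = {8, 12, 15, 16, 18, 19, 22, 23, 25}

A ∪ B ∪ C = {8, 12, 15, 16, 18, 19, 22, 23, 25}


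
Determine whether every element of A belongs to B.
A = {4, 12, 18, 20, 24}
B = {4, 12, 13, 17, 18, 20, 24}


A ⊆ B means every element of A is in B.
All elements of A are in B.
So A ⊆ B.

Yes, A ⊆ B


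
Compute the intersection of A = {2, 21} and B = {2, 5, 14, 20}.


A ∩ B = elements in both A and B
A = {2, 21}
B = {2, 5, 14, 20}
A ∩ B = {2}

A ∩ B = {2}


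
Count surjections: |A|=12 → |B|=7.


n = |A| = 12, k = |B| = 7. Surjections via inclusion-exclusion:
S(n,k) = Σ(-1)^i × C(k,i) × (k-i)^n, i=0 to k
i=0: (-1)^0×C(7,0)×7^12 = 13841287201
i=1: (-1)^1×C(7,1)×6^12 = -15237476352
i=2: (-1)^2×C(7,2)×5^12 = 5126953125
i=3: (-1)^3×C(7,3)×4^12 = -587202560
i=4: (-1)^4×C(7,4)×3^12 = 18600435
i=5: (-1)^5×C(7,5)×2^12 = -86016
i=6: (-1)^6×C(7,6)×1^12 = 7
i=7: (-1)^7×C(7,7)×0^12 = 0
Total = 3162075840

Number of surjections = 3162075840


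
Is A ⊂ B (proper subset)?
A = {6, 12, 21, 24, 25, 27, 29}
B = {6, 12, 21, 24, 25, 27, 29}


A ⊂ B requires: A ⊆ B AND A ≠ B.
A ⊆ B? Yes
A = B? Yes
A = B, so A is not a PROPER subset.

No, A is not a proper subset of B


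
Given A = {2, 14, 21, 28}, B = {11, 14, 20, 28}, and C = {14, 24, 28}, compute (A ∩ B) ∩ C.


A ∩ B = {14, 28}
(A ∩ B) ∩ C = {14, 28}

A ∩ B ∩ C = {14, 28}


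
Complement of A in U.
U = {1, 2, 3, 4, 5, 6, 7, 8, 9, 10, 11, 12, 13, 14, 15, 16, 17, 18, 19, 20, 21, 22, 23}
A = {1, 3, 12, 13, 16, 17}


Aᶜ = U \ A = elements in U but not in A
U = {1, 2, 3, 4, 5, 6, 7, 8, 9, 10, 11, 12, 13, 14, 15, 16, 17, 18, 19, 20, 21, 22, 23}
A = {1, 3, 12, 13, 16, 17}
Aᶜ = {2, 4, 5, 6, 7, 8, 9, 10, 11, 14, 15, 18, 19, 20, 21, 22, 23}

Aᶜ = {2, 4, 5, 6, 7, 8, 9, 10, 11, 14, 15, 18, 19, 20, 21, 22, 23}


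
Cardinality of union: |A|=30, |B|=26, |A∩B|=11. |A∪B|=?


|A ∪ B| = |A| + |B| - |A ∩ B|
= 30 + 26 - 11
= 45

|A ∪ B| = 45


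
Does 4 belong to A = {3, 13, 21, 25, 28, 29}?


A = {3, 13, 21, 25, 28, 29}
Checking if 4 is in A
4 is not in A → False

4 ∉ A


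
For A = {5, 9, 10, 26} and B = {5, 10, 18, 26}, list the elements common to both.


A ∩ B = elements in both A and B
A = {5, 9, 10, 26}
B = {5, 10, 18, 26}
A ∩ B = {5, 10, 26}

A ∩ B = {5, 10, 26}


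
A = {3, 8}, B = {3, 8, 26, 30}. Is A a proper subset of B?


A ⊂ B requires: A ⊆ B AND A ≠ B.
A ⊆ B? Yes
A = B? No
A ⊂ B: Yes (A is a proper subset of B)

Yes, A ⊂ B


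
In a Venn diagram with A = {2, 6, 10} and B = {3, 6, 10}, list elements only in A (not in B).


A = {2, 6, 10}
B = {3, 6, 10}
Region: only in A (not in B)
Elements: {2}

Elements only in A (not in B): {2}


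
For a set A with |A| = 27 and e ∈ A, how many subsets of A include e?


Subsets of A containing e correspond to subsets of A \ {e}, which has 26 elements.
Count = 2^(n-1) = 2^26
= 67108864

Number of subsets containing e = 67108864


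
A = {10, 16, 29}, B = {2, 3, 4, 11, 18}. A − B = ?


A \ B = elements in A but not in B
A = {10, 16, 29}
B = {2, 3, 4, 11, 18}
Remove from A any elements in B
A \ B = {10, 16, 29}

A \ B = {10, 16, 29}


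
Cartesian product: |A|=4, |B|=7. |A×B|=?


|A × B| = |A| × |B|
= 4 × 7
= 28

|A × B| = 28


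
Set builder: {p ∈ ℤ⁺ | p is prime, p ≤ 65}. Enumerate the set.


Checking each candidate:
Condition: primes ≤ 65
Result = {2, 3, 5, 7, 11, 13, 17, 19, 23, 29, 31, 37, 41, 43, 47, 53, 59, 61}

{2, 3, 5, 7, 11, 13, 17, 19, 23, 29, 31, 37, 41, 43, 47, 53, 59, 61}


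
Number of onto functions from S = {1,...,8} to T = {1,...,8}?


n = |S| = 8, k = |T| = 8. Surjections via inclusion-exclusion:
S(n,k) = Σ(-1)^i × C(k,i) × (k-i)^n, i=0 to k
i=0: (-1)^0×C(8,0)×8^8 = 16777216
i=1: (-1)^1×C(8,1)×7^8 = -46118408
i=2: (-1)^2×C(8,2)×6^8 = 47029248
i=3: (-1)^3×C(8,3)×5^8 = -21875000
i=4: (-1)^4×C(8,4)×4^8 = 4587520
i=5: (-1)^5×C(8,5)×3^8 = -367416
i=6: (-1)^6×C(8,6)×2^8 = 7168
i=7: (-1)^7×C(8,7)×1^8 = -8
i=8: (-1)^8×C(8,8)×0^8 = 0
Total = 40320

Number of surjections = 40320


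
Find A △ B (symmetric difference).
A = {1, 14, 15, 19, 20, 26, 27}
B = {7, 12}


A △ B = (A \ B) ∪ (B \ A) = elements in exactly one of A or B
A \ B = {1, 14, 15, 19, 20, 26, 27}
B \ A = {7, 12}
A △ B = {1, 7, 12, 14, 15, 19, 20, 26, 27}

A △ B = {1, 7, 12, 14, 15, 19, 20, 26, 27}


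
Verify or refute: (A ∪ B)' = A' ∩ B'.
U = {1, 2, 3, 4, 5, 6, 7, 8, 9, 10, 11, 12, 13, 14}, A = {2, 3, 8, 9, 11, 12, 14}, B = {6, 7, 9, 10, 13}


LHS: A ∪ B = {2, 3, 6, 7, 8, 9, 10, 11, 12, 13, 14}
(A ∪ B)' = U \ (A ∪ B) = {1, 4, 5}
A' = {1, 4, 5, 6, 7, 10, 13}, B' = {1, 2, 3, 4, 5, 8, 11, 12, 14}
Claimed RHS: A' ∩ B' = {1, 4, 5}
Identity is VALID: LHS = RHS = {1, 4, 5} ✓

Identity is valid. (A ∪ B)' = A' ∩ B' = {1, 4, 5}


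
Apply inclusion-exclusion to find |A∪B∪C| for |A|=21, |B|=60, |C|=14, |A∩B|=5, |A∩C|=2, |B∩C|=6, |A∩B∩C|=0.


|A∪B∪C| = |A|+|B|+|C| - |A∩B|-|A∩C|-|B∩C| + |A∩B∩C|
= 21+60+14 - 5-2-6 + 0
= 95 - 13 + 0
= 82

|A ∪ B ∪ C| = 82


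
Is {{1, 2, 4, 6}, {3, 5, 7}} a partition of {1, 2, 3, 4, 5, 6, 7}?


A partition requires: (1) non-empty parts, (2) pairwise disjoint, (3) union = U
Parts: {1, 2, 4, 6}, {3, 5, 7}
Union of parts: {1, 2, 3, 4, 5, 6, 7}
U = {1, 2, 3, 4, 5, 6, 7}
All non-empty? True
Pairwise disjoint? True
Covers U? True

Yes, valid partition


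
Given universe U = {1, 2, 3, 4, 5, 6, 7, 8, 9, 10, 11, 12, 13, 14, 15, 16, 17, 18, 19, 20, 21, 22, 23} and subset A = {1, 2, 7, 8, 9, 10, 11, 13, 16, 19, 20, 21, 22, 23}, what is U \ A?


Aᶜ = U \ A = elements in U but not in A
U = {1, 2, 3, 4, 5, 6, 7, 8, 9, 10, 11, 12, 13, 14, 15, 16, 17, 18, 19, 20, 21, 22, 23}
A = {1, 2, 7, 8, 9, 10, 11, 13, 16, 19, 20, 21, 22, 23}
Aᶜ = {3, 4, 5, 6, 12, 14, 15, 17, 18}

Aᶜ = {3, 4, 5, 6, 12, 14, 15, 17, 18}


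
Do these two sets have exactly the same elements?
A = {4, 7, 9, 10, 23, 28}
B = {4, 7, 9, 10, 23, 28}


Two sets are equal iff they have exactly the same elements.
A = {4, 7, 9, 10, 23, 28}
B = {4, 7, 9, 10, 23, 28}
Same elements → A = B

Yes, A = B


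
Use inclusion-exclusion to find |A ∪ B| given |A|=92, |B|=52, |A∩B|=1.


|A ∪ B| = |A| + |B| - |A ∩ B|
= 92 + 52 - 1
= 143

|A ∪ B| = 143


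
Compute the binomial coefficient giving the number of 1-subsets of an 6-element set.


C(n,k) = n! / (k!(n-k)!)
C(6,1) = 6! / (1!5!)
= 6

C(6,1) = 6


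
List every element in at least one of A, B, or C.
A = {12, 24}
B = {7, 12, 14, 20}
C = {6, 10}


A ∪ B = {7, 12, 14, 20, 24}
(A ∪ B) ∪ C = {6, 7, 10, 12, 14, 20, 24}

A ∪ B ∪ C = {6, 7, 10, 12, 14, 20, 24}


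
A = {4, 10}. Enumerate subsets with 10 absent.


A subset of A that omits 10 is a subset of A \ {10}, so there are 2^(n-1) = 2^1 = 2 of them.
Subsets excluding 10: ∅, {4}

Subsets excluding 10 (2 total): ∅, {4}


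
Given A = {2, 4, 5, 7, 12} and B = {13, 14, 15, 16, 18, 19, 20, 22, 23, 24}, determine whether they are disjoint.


Disjoint means A ∩ B = ∅.
A ∩ B = ∅
A ∩ B = ∅, so A and B are disjoint.

Yes, A and B are disjoint


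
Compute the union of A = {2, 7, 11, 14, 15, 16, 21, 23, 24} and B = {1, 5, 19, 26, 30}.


A ∪ B = all elements in A or B (or both)
A = {2, 7, 11, 14, 15, 16, 21, 23, 24}
B = {1, 5, 19, 26, 30}
A ∪ B = {1, 2, 5, 7, 11, 14, 15, 16, 19, 21, 23, 24, 26, 30}

A ∪ B = {1, 2, 5, 7, 11, 14, 15, 16, 19, 21, 23, 24, 26, 30}


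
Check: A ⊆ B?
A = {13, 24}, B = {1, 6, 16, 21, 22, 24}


A ⊆ B means every element of A is in B.
Elements in A not in B: {13}
So A ⊄ B.

No, A ⊄ B


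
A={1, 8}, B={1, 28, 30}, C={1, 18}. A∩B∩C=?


A ∩ B = {1}
(A ∩ B) ∩ C = {1}

A ∩ B ∩ C = {1}


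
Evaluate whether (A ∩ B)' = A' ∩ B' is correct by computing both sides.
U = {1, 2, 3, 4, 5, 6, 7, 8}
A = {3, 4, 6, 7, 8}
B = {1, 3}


LHS: A ∩ B = {3}
(A ∩ B)' = U \ (A ∩ B) = {1, 2, 4, 5, 6, 7, 8}
A' = {1, 2, 5}, B' = {2, 4, 5, 6, 7, 8}
Claimed RHS: A' ∩ B' = {2, 5}
Identity is INVALID: LHS = {1, 2, 4, 5, 6, 7, 8} but the RHS claimed here equals {2, 5}. The correct form is (A ∩ B)' = A' ∪ B'.

Identity is invalid: (A ∩ B)' = {1, 2, 4, 5, 6, 7, 8} but A' ∩ B' = {2, 5}. The correct De Morgan law is (A ∩ B)' = A' ∪ B'.


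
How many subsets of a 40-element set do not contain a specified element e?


Subsets of A avoiding e are subsets of A \ {e}, which has 39 elements.
Count = 2^(n-1) = 2^39
= 549755813888

Number of subsets avoiding e = 549755813888


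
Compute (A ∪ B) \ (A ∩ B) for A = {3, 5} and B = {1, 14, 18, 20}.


A △ B = (A \ B) ∪ (B \ A) = elements in exactly one of A or B
A \ B = {3, 5}
B \ A = {1, 14, 18, 20}
A △ B = {1, 3, 5, 14, 18, 20}

A △ B = {1, 3, 5, 14, 18, 20}


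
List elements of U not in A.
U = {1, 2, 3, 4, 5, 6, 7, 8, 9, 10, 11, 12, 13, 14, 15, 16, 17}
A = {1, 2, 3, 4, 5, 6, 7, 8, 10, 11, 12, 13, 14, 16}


Aᶜ = U \ A = elements in U but not in A
U = {1, 2, 3, 4, 5, 6, 7, 8, 9, 10, 11, 12, 13, 14, 15, 16, 17}
A = {1, 2, 3, 4, 5, 6, 7, 8, 10, 11, 12, 13, 14, 16}
Aᶜ = {9, 15, 17}

Aᶜ = {9, 15, 17}


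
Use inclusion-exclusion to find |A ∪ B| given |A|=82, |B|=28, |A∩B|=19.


|A ∪ B| = |A| + |B| - |A ∩ B|
= 82 + 28 - 19
= 91

|A ∪ B| = 91


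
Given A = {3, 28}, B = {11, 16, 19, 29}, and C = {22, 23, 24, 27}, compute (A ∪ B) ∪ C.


A ∪ B = {3, 11, 16, 19, 28, 29}
(A ∪ B) ∪ C = {3, 11, 16, 19, 22, 23, 24, 27, 28, 29}

A ∪ B ∪ C = {3, 11, 16, 19, 22, 23, 24, 27, 28, 29}


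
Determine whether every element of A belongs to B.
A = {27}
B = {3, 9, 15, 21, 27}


A ⊆ B means every element of A is in B.
All elements of A are in B.
So A ⊆ B.

Yes, A ⊆ B


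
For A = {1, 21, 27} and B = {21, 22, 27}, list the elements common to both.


A ∩ B = elements in both A and B
A = {1, 21, 27}
B = {21, 22, 27}
A ∩ B = {21, 27}

A ∩ B = {21, 27}


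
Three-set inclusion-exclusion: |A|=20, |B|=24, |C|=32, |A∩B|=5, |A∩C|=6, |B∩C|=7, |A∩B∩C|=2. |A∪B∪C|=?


|A∪B∪C| = |A|+|B|+|C| - |A∩B|-|A∩C|-|B∩C| + |A∩B∩C|
= 20+24+32 - 5-6-7 + 2
= 76 - 18 + 2
= 60

|A ∪ B ∪ C| = 60


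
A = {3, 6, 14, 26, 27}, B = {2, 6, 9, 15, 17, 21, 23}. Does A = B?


Two sets are equal iff they have exactly the same elements.
A = {3, 6, 14, 26, 27}
B = {2, 6, 9, 15, 17, 21, 23}
Differences: {2, 3, 9, 14, 15, 17, 21, 23, 26, 27}
A ≠ B

No, A ≠ B


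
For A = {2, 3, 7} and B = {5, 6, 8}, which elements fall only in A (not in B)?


A = {2, 3, 7}
B = {5, 6, 8}
Region: only in A (not in B)
Elements: {2, 3, 7}

Elements only in A (not in B): {2, 3, 7}


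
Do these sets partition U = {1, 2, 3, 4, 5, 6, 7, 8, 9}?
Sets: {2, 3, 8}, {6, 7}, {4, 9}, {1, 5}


A partition requires: (1) non-empty parts, (2) pairwise disjoint, (3) union = U
Parts: {2, 3, 8}, {6, 7}, {4, 9}, {1, 5}
Union of parts: {1, 2, 3, 4, 5, 6, 7, 8, 9}
U = {1, 2, 3, 4, 5, 6, 7, 8, 9}
All non-empty? True
Pairwise disjoint? True
Covers U? True

Yes, valid partition


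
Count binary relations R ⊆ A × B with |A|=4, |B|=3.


A relation from A to B is any subset of A × B.
|A × B| = 4 × 3 = 12
# relations = 2^|A × B| = 2^12 = 4096

Number of relations = 4096


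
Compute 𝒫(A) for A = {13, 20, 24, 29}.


|A| = 4, so |P(A)| = 2^4 = 16
Enumerate subsets by cardinality (0 to 4):
∅, {13}, {20}, {24}, {29}, {13, 20}, {13, 24}, {13, 29}, {20, 24}, {20, 29}, {24, 29}, {13, 20, 24}, {13, 20, 29}, {13, 24, 29}, {20, 24, 29}, {13, 20, 24, 29}

P(A) has 16 subsets: ∅, {13}, {20}, {24}, {29}, {13, 20}, {13, 24}, {13, 29}, {20, 24}, {20, 29}, {24, 29}, {13, 20, 24}, {13, 20, 29}, {13, 24, 29}, {20, 24, 29}, {13, 20, 24, 29}


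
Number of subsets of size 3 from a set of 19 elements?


C(n,k) = n! / (k!(n-k)!)
C(19,3) = 19! / (3!16!)
= 969

C(19,3) = 969


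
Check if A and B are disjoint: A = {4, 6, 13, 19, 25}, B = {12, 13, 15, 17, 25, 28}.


Disjoint means A ∩ B = ∅.
A ∩ B = {13, 25}
A ∩ B ≠ ∅, so A and B are NOT disjoint.

No, A and B are not disjoint (A ∩ B = {13, 25})


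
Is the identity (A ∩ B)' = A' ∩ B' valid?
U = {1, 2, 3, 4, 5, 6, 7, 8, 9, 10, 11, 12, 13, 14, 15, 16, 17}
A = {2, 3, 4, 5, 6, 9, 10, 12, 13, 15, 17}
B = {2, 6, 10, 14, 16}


LHS: A ∩ B = {2, 6, 10}
(A ∩ B)' = U \ (A ∩ B) = {1, 3, 4, 5, 7, 8, 9, 11, 12, 13, 14, 15, 16, 17}
A' = {1, 7, 8, 11, 14, 16}, B' = {1, 3, 4, 5, 7, 8, 9, 11, 12, 13, 15, 17}
Claimed RHS: A' ∩ B' = {1, 7, 8, 11}
Identity is INVALID: LHS = {1, 3, 4, 5, 7, 8, 9, 11, 12, 13, 14, 15, 16, 17} but the RHS claimed here equals {1, 7, 8, 11}. The correct form is (A ∩ B)' = A' ∪ B'.

Identity is invalid: (A ∩ B)' = {1, 3, 4, 5, 7, 8, 9, 11, 12, 13, 14, 15, 16, 17} but A' ∩ B' = {1, 7, 8, 11}. The correct De Morgan law is (A ∩ B)' = A' ∪ B'.


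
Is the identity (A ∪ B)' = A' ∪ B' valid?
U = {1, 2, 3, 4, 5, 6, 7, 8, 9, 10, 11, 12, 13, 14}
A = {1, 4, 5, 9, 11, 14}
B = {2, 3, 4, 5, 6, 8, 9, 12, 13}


LHS: A ∪ B = {1, 2, 3, 4, 5, 6, 8, 9, 11, 12, 13, 14}
(A ∪ B)' = U \ (A ∪ B) = {7, 10}
A' = {2, 3, 6, 7, 8, 10, 12, 13}, B' = {1, 7, 10, 11, 14}
Claimed RHS: A' ∪ B' = {1, 2, 3, 6, 7, 8, 10, 11, 12, 13, 14}
Identity is INVALID: LHS = {7, 10} but the RHS claimed here equals {1, 2, 3, 6, 7, 8, 10, 11, 12, 13, 14}. The correct form is (A ∪ B)' = A' ∩ B'.

Identity is invalid: (A ∪ B)' = {7, 10} but A' ∪ B' = {1, 2, 3, 6, 7, 8, 10, 11, 12, 13, 14}. The correct De Morgan law is (A ∪ B)' = A' ∩ B'.


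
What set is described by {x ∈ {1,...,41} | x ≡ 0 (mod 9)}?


Checking each candidate:
Condition: x in {1,...,41} with x ≡ 0 (mod 9)
Result = {9, 18, 27, 36}

{9, 18, 27, 36}


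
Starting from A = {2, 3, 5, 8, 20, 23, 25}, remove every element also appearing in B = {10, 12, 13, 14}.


A \ B = elements in A but not in B
A = {2, 3, 5, 8, 20, 23, 25}
B = {10, 12, 13, 14}
Remove from A any elements in B
A \ B = {2, 3, 5, 8, 20, 23, 25}

A \ B = {2, 3, 5, 8, 20, 23, 25}


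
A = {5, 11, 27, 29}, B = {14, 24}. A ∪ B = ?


A ∪ B = all elements in A or B (or both)
A = {5, 11, 27, 29}
B = {14, 24}
A ∪ B = {5, 11, 14, 24, 27, 29}

A ∪ B = {5, 11, 14, 24, 27, 29}


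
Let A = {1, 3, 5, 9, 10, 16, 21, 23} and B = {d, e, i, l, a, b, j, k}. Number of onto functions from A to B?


n = |A| = 8, k = |B| = 8. Surjections via inclusion-exclusion:
S(n,k) = Σ(-1)^i × C(k,i) × (k-i)^n, i=0 to k
i=0: (-1)^0×C(8,0)×8^8 = 16777216
i=1: (-1)^1×C(8,1)×7^8 = -46118408
i=2: (-1)^2×C(8,2)×6^8 = 47029248
i=3: (-1)^3×C(8,3)×5^8 = -21875000
i=4: (-1)^4×C(8,4)×4^8 = 4587520
i=5: (-1)^5×C(8,5)×3^8 = -367416
i=6: (-1)^6×C(8,6)×2^8 = 7168
i=7: (-1)^7×C(8,7)×1^8 = -8
i=8: (-1)^8×C(8,8)×0^8 = 0
Total = 40320

Number of surjections = 40320


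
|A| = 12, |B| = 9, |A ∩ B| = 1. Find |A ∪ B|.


|A ∪ B| = |A| + |B| - |A ∩ B|
= 12 + 9 - 1
= 20

|A ∪ B| = 20


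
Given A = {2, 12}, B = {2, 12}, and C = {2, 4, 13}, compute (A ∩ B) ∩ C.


A ∩ B = {2, 12}
(A ∩ B) ∩ C = {2}

A ∩ B ∩ C = {2}


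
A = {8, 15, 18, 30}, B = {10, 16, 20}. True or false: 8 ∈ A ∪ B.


A = {8, 15, 18, 30}, B = {10, 16, 20}
A ∪ B = all elements in A or B
A ∪ B = {8, 10, 15, 16, 18, 20, 30}
Checking if 8 ∈ A ∪ B
8 is in A ∪ B → True

8 ∈ A ∪ B


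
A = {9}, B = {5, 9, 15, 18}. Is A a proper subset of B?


A ⊂ B requires: A ⊆ B AND A ≠ B.
A ⊆ B? Yes
A = B? No
A ⊂ B: Yes (A is a proper subset of B)

Yes, A ⊂ B


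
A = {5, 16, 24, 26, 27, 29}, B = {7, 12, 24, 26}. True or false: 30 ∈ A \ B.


A = {5, 16, 24, 26, 27, 29}, B = {7, 12, 24, 26}
A \ B = elements in A but not in B
A \ B = {5, 16, 27, 29}
Checking if 30 ∈ A \ B
30 is not in A \ B → False

30 ∉ A \ B


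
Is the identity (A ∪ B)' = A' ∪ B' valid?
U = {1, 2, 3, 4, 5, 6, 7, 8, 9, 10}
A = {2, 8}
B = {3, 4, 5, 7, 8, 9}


LHS: A ∪ B = {2, 3, 4, 5, 7, 8, 9}
(A ∪ B)' = U \ (A ∪ B) = {1, 6, 10}
A' = {1, 3, 4, 5, 6, 7, 9, 10}, B' = {1, 2, 6, 10}
Claimed RHS: A' ∪ B' = {1, 2, 3, 4, 5, 6, 7, 9, 10}
Identity is INVALID: LHS = {1, 6, 10} but the RHS claimed here equals {1, 2, 3, 4, 5, 6, 7, 9, 10}. The correct form is (A ∪ B)' = A' ∩ B'.

Identity is invalid: (A ∪ B)' = {1, 6, 10} but A' ∪ B' = {1, 2, 3, 4, 5, 6, 7, 9, 10}. The correct De Morgan law is (A ∪ B)' = A' ∩ B'.


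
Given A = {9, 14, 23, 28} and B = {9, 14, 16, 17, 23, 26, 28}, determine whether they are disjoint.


Disjoint means A ∩ B = ∅.
A ∩ B = {9, 14, 23, 28}
A ∩ B ≠ ∅, so A and B are NOT disjoint.

No, A and B are not disjoint (A ∩ B = {9, 14, 23, 28})


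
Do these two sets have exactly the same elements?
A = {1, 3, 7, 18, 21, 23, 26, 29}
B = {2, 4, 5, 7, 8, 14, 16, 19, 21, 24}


Two sets are equal iff they have exactly the same elements.
A = {1, 3, 7, 18, 21, 23, 26, 29}
B = {2, 4, 5, 7, 8, 14, 16, 19, 21, 24}
Differences: {1, 2, 3, 4, 5, 8, 14, 16, 18, 19, 23, 24, 26, 29}
A ≠ B

No, A ≠ B


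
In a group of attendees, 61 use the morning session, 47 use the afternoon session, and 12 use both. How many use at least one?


|A ∪ B| = |A| + |B| - |A ∩ B|
= 61 + 47 - 12
= 96

|A ∪ B| = 96


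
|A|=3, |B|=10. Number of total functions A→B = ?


Each of |A| = 3 inputs maps to any of |B| = 10 outputs.
# functions = |B|^|A| = 10^3
= 1000

Number of functions = 1000


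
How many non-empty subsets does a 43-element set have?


Total subsets = 2^n = 2^43 = 8796093022208
Non-empty subsets exclude the empty set: 2^n - 1
= 8796093022208 - 1
= 8796093022207

Number of non-empty subsets = 8796093022207


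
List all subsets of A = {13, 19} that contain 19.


A subset of A contains 19 iff the remaining 1 elements form any subset of A \ {19}.
Count: 2^(n-1) = 2^1 = 2
Subsets containing 19: {19}, {13, 19}

Subsets containing 19 (2 total): {19}, {13, 19}


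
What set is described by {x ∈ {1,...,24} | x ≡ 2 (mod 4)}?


Checking each candidate:
Condition: x in {1,...,24} with x ≡ 2 (mod 4)
Result = {2, 6, 10, 14, 18, 22}

{2, 6, 10, 14, 18, 22}


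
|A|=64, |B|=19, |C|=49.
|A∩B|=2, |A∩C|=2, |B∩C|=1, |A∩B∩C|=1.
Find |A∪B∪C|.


|A∪B∪C| = |A|+|B|+|C| - |A∩B|-|A∩C|-|B∩C| + |A∩B∩C|
= 64+19+49 - 2-2-1 + 1
= 132 - 5 + 1
= 128

|A ∪ B ∪ C| = 128


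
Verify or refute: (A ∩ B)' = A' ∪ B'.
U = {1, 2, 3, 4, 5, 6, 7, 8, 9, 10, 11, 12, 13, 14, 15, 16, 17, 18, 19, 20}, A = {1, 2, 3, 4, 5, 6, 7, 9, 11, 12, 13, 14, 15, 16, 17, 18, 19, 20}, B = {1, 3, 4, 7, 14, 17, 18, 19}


LHS: A ∩ B = {1, 3, 4, 7, 14, 17, 18, 19}
(A ∩ B)' = U \ (A ∩ B) = {2, 5, 6, 8, 9, 10, 11, 12, 13, 15, 16, 20}
A' = {8, 10}, B' = {2, 5, 6, 8, 9, 10, 11, 12, 13, 15, 16, 20}
Claimed RHS: A' ∪ B' = {2, 5, 6, 8, 9, 10, 11, 12, 13, 15, 16, 20}
Identity is VALID: LHS = RHS = {2, 5, 6, 8, 9, 10, 11, 12, 13, 15, 16, 20} ✓

Identity is valid. (A ∩ B)' = A' ∪ B' = {2, 5, 6, 8, 9, 10, 11, 12, 13, 15, 16, 20}


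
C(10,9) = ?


C(n,k) = n! / (k!(n-k)!)
C(10,9) = 10! / (9!1!)
= 10

C(10,9) = 10


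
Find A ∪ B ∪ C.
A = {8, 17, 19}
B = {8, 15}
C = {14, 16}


A ∪ B = {8, 15, 17, 19}
(A ∪ B) ∪ C = {8, 14, 15, 16, 17, 19}

A ∪ B ∪ C = {8, 14, 15, 16, 17, 19}


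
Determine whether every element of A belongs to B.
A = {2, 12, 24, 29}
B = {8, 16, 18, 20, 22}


A ⊆ B means every element of A is in B.
Elements in A not in B: {2, 12, 24, 29}
So A ⊄ B.

No, A ⊄ B


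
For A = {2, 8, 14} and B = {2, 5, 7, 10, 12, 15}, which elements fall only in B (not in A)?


A = {2, 8, 14}
B = {2, 5, 7, 10, 12, 15}
Region: only in B (not in A)
Elements: {5, 7, 10, 12, 15}

Elements only in B (not in A): {5, 7, 10, 12, 15}


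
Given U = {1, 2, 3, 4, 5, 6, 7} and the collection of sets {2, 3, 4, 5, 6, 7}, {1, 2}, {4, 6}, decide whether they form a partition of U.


A partition requires: (1) non-empty parts, (2) pairwise disjoint, (3) union = U
Parts: {2, 3, 4, 5, 6, 7}, {1, 2}, {4, 6}
Union of parts: {1, 2, 3, 4, 5, 6, 7}
U = {1, 2, 3, 4, 5, 6, 7}
All non-empty? True
Pairwise disjoint? False
Covers U? True

No, not a valid partition


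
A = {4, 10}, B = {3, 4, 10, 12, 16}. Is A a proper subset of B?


A ⊂ B requires: A ⊆ B AND A ≠ B.
A ⊆ B? Yes
A = B? No
A ⊂ B: Yes (A is a proper subset of B)

Yes, A ⊂ B


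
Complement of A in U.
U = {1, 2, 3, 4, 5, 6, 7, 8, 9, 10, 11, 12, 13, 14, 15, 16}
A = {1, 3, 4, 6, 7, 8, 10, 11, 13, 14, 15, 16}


Aᶜ = U \ A = elements in U but not in A
U = {1, 2, 3, 4, 5, 6, 7, 8, 9, 10, 11, 12, 13, 14, 15, 16}
A = {1, 3, 4, 6, 7, 8, 10, 11, 13, 14, 15, 16}
Aᶜ = {2, 5, 9, 12}

Aᶜ = {2, 5, 9, 12}


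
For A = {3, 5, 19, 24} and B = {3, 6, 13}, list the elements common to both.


A ∩ B = elements in both A and B
A = {3, 5, 19, 24}
B = {3, 6, 13}
A ∩ B = {3}

A ∩ B = {3}


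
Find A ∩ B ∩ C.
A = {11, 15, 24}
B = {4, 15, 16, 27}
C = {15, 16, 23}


A ∩ B = {15}
(A ∩ B) ∩ C = {15}

A ∩ B ∩ C = {15}


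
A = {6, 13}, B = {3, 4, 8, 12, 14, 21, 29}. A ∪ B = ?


A ∪ B = all elements in A or B (or both)
A = {6, 13}
B = {3, 4, 8, 12, 14, 21, 29}
A ∪ B = {3, 4, 6, 8, 12, 13, 14, 21, 29}

A ∪ B = {3, 4, 6, 8, 12, 13, 14, 21, 29}


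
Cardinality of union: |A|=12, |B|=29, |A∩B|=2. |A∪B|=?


|A ∪ B| = |A| + |B| - |A ∩ B|
= 12 + 29 - 2
= 39

|A ∪ B| = 39


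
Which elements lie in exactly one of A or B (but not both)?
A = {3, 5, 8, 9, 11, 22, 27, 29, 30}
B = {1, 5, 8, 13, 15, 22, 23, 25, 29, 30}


A △ B = (A \ B) ∪ (B \ A) = elements in exactly one of A or B
A \ B = {3, 9, 11, 27}
B \ A = {1, 13, 15, 23, 25}
A △ B = {1, 3, 9, 11, 13, 15, 23, 25, 27}

A △ B = {1, 3, 9, 11, 13, 15, 23, 25, 27}


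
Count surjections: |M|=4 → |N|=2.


n = |M| = 4, k = |N| = 2. Surjections via inclusion-exclusion:
S(n,k) = Σ(-1)^i × C(k,i) × (k-i)^n, i=0 to k
i=0: (-1)^0×C(2,0)×2^4 = 16
i=1: (-1)^1×C(2,1)×1^4 = -2
i=2: (-1)^2×C(2,2)×0^4 = 0
Total = 14

Number of surjections = 14


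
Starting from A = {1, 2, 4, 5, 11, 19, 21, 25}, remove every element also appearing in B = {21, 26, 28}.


A \ B = elements in A but not in B
A = {1, 2, 4, 5, 11, 19, 21, 25}
B = {21, 26, 28}
Remove from A any elements in B
A \ B = {1, 2, 4, 5, 11, 19, 25}

A \ B = {1, 2, 4, 5, 11, 19, 25}


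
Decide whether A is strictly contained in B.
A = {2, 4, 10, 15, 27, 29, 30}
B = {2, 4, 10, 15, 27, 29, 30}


A ⊂ B requires: A ⊆ B AND A ≠ B.
A ⊆ B? Yes
A = B? Yes
A = B, so A is not a PROPER subset.

No, A is not a proper subset of B


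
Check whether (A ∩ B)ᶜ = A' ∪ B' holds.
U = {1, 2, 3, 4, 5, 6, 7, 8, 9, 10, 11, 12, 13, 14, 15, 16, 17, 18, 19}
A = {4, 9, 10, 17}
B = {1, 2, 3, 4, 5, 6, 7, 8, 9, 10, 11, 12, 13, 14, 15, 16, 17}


LHS: A ∩ B = {4, 9, 10, 17}
(A ∩ B)' = U \ (A ∩ B) = {1, 2, 3, 5, 6, 7, 8, 11, 12, 13, 14, 15, 16, 18, 19}
A' = {1, 2, 3, 5, 6, 7, 8, 11, 12, 13, 14, 15, 16, 18, 19}, B' = {18, 19}
Claimed RHS: A' ∪ B' = {1, 2, 3, 5, 6, 7, 8, 11, 12, 13, 14, 15, 16, 18, 19}
Identity is VALID: LHS = RHS = {1, 2, 3, 5, 6, 7, 8, 11, 12, 13, 14, 15, 16, 18, 19} ✓

Identity is valid. (A ∩ B)' = A' ∪ B' = {1, 2, 3, 5, 6, 7, 8, 11, 12, 13, 14, 15, 16, 18, 19}


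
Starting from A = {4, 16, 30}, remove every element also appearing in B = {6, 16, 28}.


A \ B = elements in A but not in B
A = {4, 16, 30}
B = {6, 16, 28}
Remove from A any elements in B
A \ B = {4, 30}

A \ B = {4, 30}


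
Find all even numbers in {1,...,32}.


Checking each candidate:
Condition: even numbers in {1,...,32}
Result = {2, 4, 6, 8, 10, 12, 14, 16, 18, 20, 22, 24, 26, 28, 30, 32}

{2, 4, 6, 8, 10, 12, 14, 16, 18, 20, 22, 24, 26, 28, 30, 32}


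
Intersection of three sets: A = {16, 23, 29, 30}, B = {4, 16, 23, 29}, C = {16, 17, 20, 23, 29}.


A ∩ B = {16, 23, 29}
(A ∩ B) ∩ C = {16, 23, 29}

A ∩ B ∩ C = {16, 23, 29}


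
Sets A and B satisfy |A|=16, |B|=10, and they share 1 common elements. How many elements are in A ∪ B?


|A ∪ B| = |A| + |B| - |A ∩ B|
= 16 + 10 - 1
= 25

|A ∪ B| = 25


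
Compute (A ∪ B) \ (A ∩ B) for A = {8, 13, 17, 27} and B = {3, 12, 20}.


A △ B = (A \ B) ∪ (B \ A) = elements in exactly one of A or B
A \ B = {8, 13, 17, 27}
B \ A = {3, 12, 20}
A △ B = {3, 8, 12, 13, 17, 20, 27}

A △ B = {3, 8, 12, 13, 17, 20, 27}


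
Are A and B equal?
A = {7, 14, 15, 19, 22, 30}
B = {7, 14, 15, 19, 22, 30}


Two sets are equal iff they have exactly the same elements.
A = {7, 14, 15, 19, 22, 30}
B = {7, 14, 15, 19, 22, 30}
Same elements → A = B

Yes, A = B


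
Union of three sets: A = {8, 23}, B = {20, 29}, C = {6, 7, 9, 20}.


A ∪ B = {8, 20, 23, 29}
(A ∪ B) ∪ C = {6, 7, 8, 9, 20, 23, 29}

A ∪ B ∪ C = {6, 7, 8, 9, 20, 23, 29}


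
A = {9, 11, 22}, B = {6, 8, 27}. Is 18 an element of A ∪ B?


A = {9, 11, 22}, B = {6, 8, 27}
A ∪ B = all elements in A or B
A ∪ B = {6, 8, 9, 11, 22, 27}
Checking if 18 ∈ A ∪ B
18 is not in A ∪ B → False

18 ∉ A ∪ B


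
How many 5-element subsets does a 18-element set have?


C(n,k) = n! / (k!(n-k)!)
C(18,5) = 18! / (5!13!)
= 8568

C(18,5) = 8568


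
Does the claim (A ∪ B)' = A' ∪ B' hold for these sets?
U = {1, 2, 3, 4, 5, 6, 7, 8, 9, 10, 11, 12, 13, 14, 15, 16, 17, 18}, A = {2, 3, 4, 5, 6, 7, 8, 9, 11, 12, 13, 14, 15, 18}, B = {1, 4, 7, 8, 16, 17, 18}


LHS: A ∪ B = {1, 2, 3, 4, 5, 6, 7, 8, 9, 11, 12, 13, 14, 15, 16, 17, 18}
(A ∪ B)' = U \ (A ∪ B) = {10}
A' = {1, 10, 16, 17}, B' = {2, 3, 5, 6, 9, 10, 11, 12, 13, 14, 15}
Claimed RHS: A' ∪ B' = {1, 2, 3, 5, 6, 9, 10, 11, 12, 13, 14, 15, 16, 17}
Identity is INVALID: LHS = {10} but the RHS claimed here equals {1, 2, 3, 5, 6, 9, 10, 11, 12, 13, 14, 15, 16, 17}. The correct form is (A ∪ B)' = A' ∩ B'.

Identity is invalid: (A ∪ B)' = {10} but A' ∪ B' = {1, 2, 3, 5, 6, 9, 10, 11, 12, 13, 14, 15, 16, 17}. The correct De Morgan law is (A ∪ B)' = A' ∩ B'.


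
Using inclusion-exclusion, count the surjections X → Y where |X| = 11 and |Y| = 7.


n = |X| = 11, k = |Y| = 7. Surjections via inclusion-exclusion:
S(n,k) = Σ(-1)^i × C(k,i) × (k-i)^n, i=0 to k
i=0: (-1)^0×C(7,0)×7^11 = 1977326743
i=1: (-1)^1×C(7,1)×6^11 = -2539579392
i=2: (-1)^2×C(7,2)×5^11 = 1025390625
i=3: (-1)^3×C(7,3)×4^11 = -146800640
i=4: (-1)^4×C(7,4)×3^11 = 6200145
i=5: (-1)^5×C(7,5)×2^11 = -43008
i=6: (-1)^6×C(7,6)×1^11 = 7
i=7: (-1)^7×C(7,7)×0^11 = 0
Total = 322494480

Number of surjections = 322494480


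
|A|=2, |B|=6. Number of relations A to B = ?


A relation from A to B is any subset of A × B.
|A × B| = 2 × 6 = 12
# relations = 2^|A × B| = 2^12 = 4096

Number of relations = 4096


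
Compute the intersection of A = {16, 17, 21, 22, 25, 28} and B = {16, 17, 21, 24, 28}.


A ∩ B = elements in both A and B
A = {16, 17, 21, 22, 25, 28}
B = {16, 17, 21, 24, 28}
A ∩ B = {16, 17, 21, 28}

A ∩ B = {16, 17, 21, 28}


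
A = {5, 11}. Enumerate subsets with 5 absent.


A subset of A that omits 5 is a subset of A \ {5}, so there are 2^(n-1) = 2^1 = 2 of them.
Subsets excluding 5: ∅, {11}

Subsets excluding 5 (2 total): ∅, {11}


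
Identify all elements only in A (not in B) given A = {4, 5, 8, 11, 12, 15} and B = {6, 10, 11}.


A = {4, 5, 8, 11, 12, 15}
B = {6, 10, 11}
Region: only in A (not in B)
Elements: {4, 5, 8, 12, 15}

Elements only in A (not in B): {4, 5, 8, 12, 15}


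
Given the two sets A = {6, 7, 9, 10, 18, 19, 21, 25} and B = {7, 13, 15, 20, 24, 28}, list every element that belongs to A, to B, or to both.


A ∪ B = all elements in A or B (or both)
A = {6, 7, 9, 10, 18, 19, 21, 25}
B = {7, 13, 15, 20, 24, 28}
A ∪ B = {6, 7, 9, 10, 13, 15, 18, 19, 20, 21, 24, 25, 28}

A ∪ B = {6, 7, 9, 10, 13, 15, 18, 19, 20, 21, 24, 25, 28}


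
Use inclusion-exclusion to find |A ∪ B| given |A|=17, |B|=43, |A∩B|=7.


|A ∪ B| = |A| + |B| - |A ∩ B|
= 17 + 43 - 7
= 53

|A ∪ B| = 53


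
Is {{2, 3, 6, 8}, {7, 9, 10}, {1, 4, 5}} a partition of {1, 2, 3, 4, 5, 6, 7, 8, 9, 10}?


A partition requires: (1) non-empty parts, (2) pairwise disjoint, (3) union = U
Parts: {2, 3, 6, 8}, {7, 9, 10}, {1, 4, 5}
Union of parts: {1, 2, 3, 4, 5, 6, 7, 8, 9, 10}
U = {1, 2, 3, 4, 5, 6, 7, 8, 9, 10}
All non-empty? True
Pairwise disjoint? True
Covers U? True

Yes, valid partition


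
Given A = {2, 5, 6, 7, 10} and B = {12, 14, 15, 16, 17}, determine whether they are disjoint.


Disjoint means A ∩ B = ∅.
A ∩ B = ∅
A ∩ B = ∅, so A and B are disjoint.

Yes, A and B are disjoint


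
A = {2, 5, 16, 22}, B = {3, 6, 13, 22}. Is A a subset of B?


A ⊆ B means every element of A is in B.
Elements in A not in B: {2, 5, 16}
So A ⊄ B.

No, A ⊄ B


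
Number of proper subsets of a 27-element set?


Total subsets = 2^n = 2^27 = 134217728
Proper subsets exclude the set itself: 2^n - 1
= 134217728 - 1
= 134217727

Number of proper subsets = 134217727


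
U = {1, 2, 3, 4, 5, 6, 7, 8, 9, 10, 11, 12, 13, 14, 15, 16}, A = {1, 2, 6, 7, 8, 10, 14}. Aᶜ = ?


Aᶜ = U \ A = elements in U but not in A
U = {1, 2, 3, 4, 5, 6, 7, 8, 9, 10, 11, 12, 13, 14, 15, 16}
A = {1, 2, 6, 7, 8, 10, 14}
Aᶜ = {3, 4, 5, 9, 11, 12, 13, 15, 16}

Aᶜ = {3, 4, 5, 9, 11, 12, 13, 15, 16}


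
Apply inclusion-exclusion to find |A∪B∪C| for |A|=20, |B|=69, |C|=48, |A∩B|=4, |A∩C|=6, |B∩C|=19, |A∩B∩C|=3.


|A∪B∪C| = |A|+|B|+|C| - |A∩B|-|A∩C|-|B∩C| + |A∩B∩C|
= 20+69+48 - 4-6-19 + 3
= 137 - 29 + 3
= 111

|A ∪ B ∪ C| = 111


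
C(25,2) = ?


C(n,k) = n! / (k!(n-k)!)
C(25,2) = 25! / (2!23!)
= 300

C(25,2) = 300


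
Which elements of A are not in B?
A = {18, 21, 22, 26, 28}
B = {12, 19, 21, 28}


A \ B = elements in A but not in B
A = {18, 21, 22, 26, 28}
B = {12, 19, 21, 28}
Remove from A any elements in B
A \ B = {18, 22, 26}

A \ B = {18, 22, 26}


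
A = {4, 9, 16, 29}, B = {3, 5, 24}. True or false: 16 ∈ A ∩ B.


A = {4, 9, 16, 29}, B = {3, 5, 24}
A ∩ B = elements in both A and B
A ∩ B = ∅
Checking if 16 ∈ A ∩ B
16 is not in A ∩ B → False

16 ∉ A ∩ B


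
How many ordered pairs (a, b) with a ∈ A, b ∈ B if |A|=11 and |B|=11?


|A × B| = |A| × |B|
= 11 × 11
= 121

|A × B| = 121


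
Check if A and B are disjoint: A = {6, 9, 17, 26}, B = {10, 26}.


Disjoint means A ∩ B = ∅.
A ∩ B = {26}
A ∩ B ≠ ∅, so A and B are NOT disjoint.

No, A and B are not disjoint (A ∩ B = {26})


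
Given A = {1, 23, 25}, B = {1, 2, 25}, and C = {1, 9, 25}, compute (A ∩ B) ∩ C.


A ∩ B = {1, 25}
(A ∩ B) ∩ C = {1, 25}

A ∩ B ∩ C = {1, 25}


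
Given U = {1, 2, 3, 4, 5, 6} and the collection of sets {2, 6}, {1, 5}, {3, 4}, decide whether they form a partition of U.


A partition requires: (1) non-empty parts, (2) pairwise disjoint, (3) union = U
Parts: {2, 6}, {1, 5}, {3, 4}
Union of parts: {1, 2, 3, 4, 5, 6}
U = {1, 2, 3, 4, 5, 6}
All non-empty? True
Pairwise disjoint? True
Covers U? True

Yes, valid partition


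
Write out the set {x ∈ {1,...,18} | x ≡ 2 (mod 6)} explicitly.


Checking each candidate:
Condition: x in {1,...,18} with x ≡ 2 (mod 6)
Result = {2, 8, 14}

{2, 8, 14}


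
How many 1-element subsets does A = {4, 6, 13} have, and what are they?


|A| = 3, so A has C(3,1) = 3 subsets of size 1.
Enumerate by choosing 1 elements from A at a time:
{4}, {6}, {13}

1-element subsets (3 total): {4}, {6}, {13}


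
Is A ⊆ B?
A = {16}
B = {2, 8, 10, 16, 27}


A ⊆ B means every element of A is in B.
All elements of A are in B.
So A ⊆ B.

Yes, A ⊆ B


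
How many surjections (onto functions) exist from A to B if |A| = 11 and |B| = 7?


n = |A| = 11, k = |B| = 7. Surjections via inclusion-exclusion:
S(n,k) = Σ(-1)^i × C(k,i) × (k-i)^n, i=0 to k
i=0: (-1)^0×C(7,0)×7^11 = 1977326743
i=1: (-1)^1×C(7,1)×6^11 = -2539579392
i=2: (-1)^2×C(7,2)×5^11 = 1025390625
i=3: (-1)^3×C(7,3)×4^11 = -146800640
i=4: (-1)^4×C(7,4)×3^11 = 6200145
i=5: (-1)^5×C(7,5)×2^11 = -43008
i=6: (-1)^6×C(7,6)×1^11 = 7
i=7: (-1)^7×C(7,7)×0^11 = 0
Total = 322494480

Number of surjections = 322494480


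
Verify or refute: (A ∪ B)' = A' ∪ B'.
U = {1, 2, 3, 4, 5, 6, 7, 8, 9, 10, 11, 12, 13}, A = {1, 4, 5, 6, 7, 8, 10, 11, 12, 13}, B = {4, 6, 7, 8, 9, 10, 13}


LHS: A ∪ B = {1, 4, 5, 6, 7, 8, 9, 10, 11, 12, 13}
(A ∪ B)' = U \ (A ∪ B) = {2, 3}
A' = {2, 3, 9}, B' = {1, 2, 3, 5, 11, 12}
Claimed RHS: A' ∪ B' = {1, 2, 3, 5, 9, 11, 12}
Identity is INVALID: LHS = {2, 3} but the RHS claimed here equals {1, 2, 3, 5, 9, 11, 12}. The correct form is (A ∪ B)' = A' ∩ B'.

Identity is invalid: (A ∪ B)' = {2, 3} but A' ∪ B' = {1, 2, 3, 5, 9, 11, 12}. The correct De Morgan law is (A ∪ B)' = A' ∩ B'.


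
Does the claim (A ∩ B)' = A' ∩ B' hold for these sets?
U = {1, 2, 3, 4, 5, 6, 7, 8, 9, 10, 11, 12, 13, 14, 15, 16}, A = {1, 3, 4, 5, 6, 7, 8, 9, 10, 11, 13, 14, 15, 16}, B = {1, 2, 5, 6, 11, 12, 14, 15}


LHS: A ∩ B = {1, 5, 6, 11, 14, 15}
(A ∩ B)' = U \ (A ∩ B) = {2, 3, 4, 7, 8, 9, 10, 12, 13, 16}
A' = {2, 12}, B' = {3, 4, 7, 8, 9, 10, 13, 16}
Claimed RHS: A' ∩ B' = ∅
Identity is INVALID: LHS = {2, 3, 4, 7, 8, 9, 10, 12, 13, 16} but the RHS claimed here equals ∅. The correct form is (A ∩ B)' = A' ∪ B'.

Identity is invalid: (A ∩ B)' = {2, 3, 4, 7, 8, 9, 10, 12, 13, 16} but A' ∩ B' = ∅. The correct De Morgan law is (A ∩ B)' = A' ∪ B'.


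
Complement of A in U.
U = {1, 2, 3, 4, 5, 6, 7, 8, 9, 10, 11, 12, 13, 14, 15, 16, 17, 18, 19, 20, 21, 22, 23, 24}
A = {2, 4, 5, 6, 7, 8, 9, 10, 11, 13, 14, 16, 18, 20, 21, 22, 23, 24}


Aᶜ = U \ A = elements in U but not in A
U = {1, 2, 3, 4, 5, 6, 7, 8, 9, 10, 11, 12, 13, 14, 15, 16, 17, 18, 19, 20, 21, 22, 23, 24}
A = {2, 4, 5, 6, 7, 8, 9, 10, 11, 13, 14, 16, 18, 20, 21, 22, 23, 24}
Aᶜ = {1, 3, 12, 15, 17, 19}

Aᶜ = {1, 3, 12, 15, 17, 19}


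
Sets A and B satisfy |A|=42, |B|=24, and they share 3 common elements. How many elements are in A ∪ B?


|A ∪ B| = |A| + |B| - |A ∩ B|
= 42 + 24 - 3
= 63

|A ∪ B| = 63


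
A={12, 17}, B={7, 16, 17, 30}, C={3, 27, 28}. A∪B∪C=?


A ∪ B = {7, 12, 16, 17, 30}
(A ∪ B) ∪ C = {3, 7, 12, 16, 17, 27, 28, 30}

A ∪ B ∪ C = {3, 7, 12, 16, 17, 27, 28, 30}


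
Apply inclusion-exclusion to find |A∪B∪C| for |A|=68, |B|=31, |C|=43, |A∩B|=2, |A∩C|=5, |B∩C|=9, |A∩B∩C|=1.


|A∪B∪C| = |A|+|B|+|C| - |A∩B|-|A∩C|-|B∩C| + |A∩B∩C|
= 68+31+43 - 2-5-9 + 1
= 142 - 16 + 1
= 127

|A ∪ B ∪ C| = 127


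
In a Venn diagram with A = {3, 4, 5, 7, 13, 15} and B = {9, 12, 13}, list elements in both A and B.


A = {3, 4, 5, 7, 13, 15}
B = {9, 12, 13}
Region: in both A and B
Elements: {13}

Elements in both A and B: {13}


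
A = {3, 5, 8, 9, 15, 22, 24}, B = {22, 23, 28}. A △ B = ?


A △ B = (A \ B) ∪ (B \ A) = elements in exactly one of A or B
A \ B = {3, 5, 8, 9, 15, 24}
B \ A = {23, 28}
A △ B = {3, 5, 8, 9, 15, 23, 24, 28}

A △ B = {3, 5, 8, 9, 15, 23, 24, 28}


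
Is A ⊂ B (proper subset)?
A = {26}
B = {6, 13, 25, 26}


A ⊂ B requires: A ⊆ B AND A ≠ B.
A ⊆ B? Yes
A = B? No
A ⊂ B: Yes (A is a proper subset of B)

Yes, A ⊂ B


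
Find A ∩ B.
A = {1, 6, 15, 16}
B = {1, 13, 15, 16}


A ∩ B = elements in both A and B
A = {1, 6, 15, 16}
B = {1, 13, 15, 16}
A ∩ B = {1, 15, 16}

A ∩ B = {1, 15, 16}


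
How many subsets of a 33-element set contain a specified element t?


Subsets of A containing t correspond to subsets of A \ {t}, which has 32 elements.
Count = 2^(n-1) = 2^32
= 4294967296

Number of subsets containing t = 4294967296


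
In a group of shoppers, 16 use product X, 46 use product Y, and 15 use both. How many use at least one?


|A ∪ B| = |A| + |B| - |A ∩ B|
= 16 + 46 - 15
= 47

|A ∪ B| = 47


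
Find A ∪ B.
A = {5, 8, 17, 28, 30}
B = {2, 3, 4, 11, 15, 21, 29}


A ∪ B = all elements in A or B (or both)
A = {5, 8, 17, 28, 30}
B = {2, 3, 4, 11, 15, 21, 29}
A ∪ B = {2, 3, 4, 5, 8, 11, 15, 17, 21, 28, 29, 30}

A ∪ B = {2, 3, 4, 5, 8, 11, 15, 17, 21, 28, 29, 30}


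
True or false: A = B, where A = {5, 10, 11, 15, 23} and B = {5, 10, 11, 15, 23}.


Two sets are equal iff they have exactly the same elements.
A = {5, 10, 11, 15, 23}
B = {5, 10, 11, 15, 23}
Same elements → A = B

Yes, A = B


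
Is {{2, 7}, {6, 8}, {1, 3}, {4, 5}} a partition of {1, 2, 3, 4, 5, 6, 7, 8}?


A partition requires: (1) non-empty parts, (2) pairwise disjoint, (3) union = U
Parts: {2, 7}, {6, 8}, {1, 3}, {4, 5}
Union of parts: {1, 2, 3, 4, 5, 6, 7, 8}
U = {1, 2, 3, 4, 5, 6, 7, 8}
All non-empty? True
Pairwise disjoint? True
Covers U? True

Yes, valid partition


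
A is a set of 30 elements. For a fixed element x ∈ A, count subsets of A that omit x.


Subsets of A avoiding x are subsets of A \ {x}, which has 29 elements.
Count = 2^(n-1) = 2^29
= 536870912

Number of subsets avoiding x = 536870912


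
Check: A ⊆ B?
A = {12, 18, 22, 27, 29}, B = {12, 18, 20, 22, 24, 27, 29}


A ⊆ B means every element of A is in B.
All elements of A are in B.
So A ⊆ B.

Yes, A ⊆ B


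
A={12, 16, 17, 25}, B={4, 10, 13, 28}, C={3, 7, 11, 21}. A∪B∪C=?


A ∪ B = {4, 10, 12, 13, 16, 17, 25, 28}
(A ∪ B) ∪ C = {3, 4, 7, 10, 11, 12, 13, 16, 17, 21, 25, 28}

A ∪ B ∪ C = {3, 4, 7, 10, 11, 12, 13, 16, 17, 21, 25, 28}


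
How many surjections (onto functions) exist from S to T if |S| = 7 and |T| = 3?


n = |S| = 7, k = |T| = 3. Surjections via inclusion-exclusion:
S(n,k) = Σ(-1)^i × C(k,i) × (k-i)^n, i=0 to k
i=0: (-1)^0×C(3,0)×3^7 = 2187
i=1: (-1)^1×C(3,1)×2^7 = -384
i=2: (-1)^2×C(3,2)×1^7 = 3
i=3: (-1)^3×C(3,3)×0^7 = 0
Total = 1806

Number of surjections = 1806
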